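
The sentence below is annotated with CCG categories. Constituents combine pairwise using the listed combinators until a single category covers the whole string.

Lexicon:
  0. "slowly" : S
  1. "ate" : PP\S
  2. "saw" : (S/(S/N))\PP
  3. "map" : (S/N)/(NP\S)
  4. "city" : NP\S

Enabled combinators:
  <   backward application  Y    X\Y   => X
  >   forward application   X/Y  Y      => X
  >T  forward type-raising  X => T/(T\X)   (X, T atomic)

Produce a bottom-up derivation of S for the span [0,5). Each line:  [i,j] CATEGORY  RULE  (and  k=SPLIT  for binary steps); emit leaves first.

[0,1] S  lex  "slowly"
[1,2] PP\S  lex  "ate"
[0,2] PP  <  k=1
[2,3] (S/(S/N))\PP  lex  "saw"
[0,3] S/(S/N)  <  k=2
[3,4] (S/N)/(NP\S)  lex  "map"
[4,5] NP\S  lex  "city"
[3,5] S/N  >  k=4
[0,5] S  >  k=3

[0,5] S   >
  [0,3] S/(S/N)   <
    [0,2] PP   <
      [0,1] "slowly" : S
      [1,2] "ate" : PP\S
    [2,3] "saw" : (S/(S/N))\PP
  [3,5] S/N   >
    [3,4] "map" : (S/N)/(NP\S)
    [4,5] "city" : NP\S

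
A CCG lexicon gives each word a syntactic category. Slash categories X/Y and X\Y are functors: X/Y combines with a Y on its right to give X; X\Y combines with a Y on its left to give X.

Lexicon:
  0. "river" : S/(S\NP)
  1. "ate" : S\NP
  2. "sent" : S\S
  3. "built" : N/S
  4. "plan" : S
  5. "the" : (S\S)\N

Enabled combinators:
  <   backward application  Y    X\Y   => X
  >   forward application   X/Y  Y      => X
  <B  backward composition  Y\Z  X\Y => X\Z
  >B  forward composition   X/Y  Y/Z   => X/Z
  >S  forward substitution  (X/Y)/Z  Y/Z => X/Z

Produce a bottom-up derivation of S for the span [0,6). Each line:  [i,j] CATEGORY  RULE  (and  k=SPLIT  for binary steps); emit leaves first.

[0,6] S   >
  [0,1] "river" : S/(S\NP)
  [1,6] S\NP   <B
    [1,3] S\NP   <B
      [1,2] "ate" : S\NP
      [2,3] "sent" : S\S
    [3,6] S\S   <
      [3,5] N   >
        [3,4] "built" : N/S
        [4,5] "plan" : S
      [5,6] "the" : (S\S)\N

[0,1] S/(S\NP)  lex  "river"
[1,2] S\NP  lex  "ate"
[2,3] S\S  lex  "sent"
[1,3] S\NP  <B  k=2
[3,4] N/S  lex  "built"
[4,5] S  lex  "plan"
[3,5] N  >  k=4
[5,6] (S\S)\N  lex  "the"
[3,6] S\S  <  k=5
[1,6] S\NP  <B  k=3
[0,6] S  >  k=1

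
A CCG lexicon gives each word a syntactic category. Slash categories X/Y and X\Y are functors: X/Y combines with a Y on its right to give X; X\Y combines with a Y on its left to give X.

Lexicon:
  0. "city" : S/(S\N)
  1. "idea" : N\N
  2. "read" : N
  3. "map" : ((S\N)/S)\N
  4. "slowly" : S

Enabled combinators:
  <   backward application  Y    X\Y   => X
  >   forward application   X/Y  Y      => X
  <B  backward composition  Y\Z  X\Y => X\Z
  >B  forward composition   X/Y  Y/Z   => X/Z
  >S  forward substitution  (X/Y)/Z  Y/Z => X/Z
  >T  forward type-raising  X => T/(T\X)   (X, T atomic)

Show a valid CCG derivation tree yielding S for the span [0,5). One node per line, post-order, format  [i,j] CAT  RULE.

[0,1] S/(S\N)  lex  "city"
[1,2] N\N  lex  "idea"
[2,3] N  lex  "read"
[3,4] ((S\N)/S)\N  lex  "map"
[2,4] (S\N)/S  <  k=3
[4,5] S  lex  "slowly"
[2,5] S\N  >  k=4
[1,5] S\N  <B  k=2
[0,5] S  >  k=1

[0,5] S   >
  [0,1] "city" : S/(S\N)
  [1,5] S\N   <B
    [1,2] "idea" : N\N
    [2,5] S\N   >
      [2,4] (S\N)/S   <
        [2,3] "read" : N
        [3,4] "map" : ((S\N)/S)\N
      [4,5] "slowly" : S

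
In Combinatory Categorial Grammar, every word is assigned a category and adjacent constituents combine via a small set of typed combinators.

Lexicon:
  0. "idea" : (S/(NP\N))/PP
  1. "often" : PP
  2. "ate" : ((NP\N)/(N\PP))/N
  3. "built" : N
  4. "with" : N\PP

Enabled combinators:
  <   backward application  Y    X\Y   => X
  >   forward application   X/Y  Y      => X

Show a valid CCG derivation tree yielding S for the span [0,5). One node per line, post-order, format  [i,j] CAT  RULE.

[0,1] (S/(NP\N))/PP  lex  "idea"
[1,2] PP  lex  "often"
[0,2] S/(NP\N)  >  k=1
[2,3] ((NP\N)/(N\PP))/N  lex  "ate"
[3,4] N  lex  "built"
[2,4] (NP\N)/(N\PP)  >  k=3
[4,5] N\PP  lex  "with"
[2,5] NP\N  >  k=4
[0,5] S  >  k=2

[0,5] S   >
  [0,2] S/(NP\N)   >
    [0,1] "idea" : (S/(NP\N))/PP
    [1,2] "often" : PP
  [2,5] NP\N   >
    [2,4] (NP\N)/(N\PP)   >
      [2,3] "ate" : ((NP\N)/(N\PP))/N
      [3,4] "built" : N
    [4,5] "with" : N\PP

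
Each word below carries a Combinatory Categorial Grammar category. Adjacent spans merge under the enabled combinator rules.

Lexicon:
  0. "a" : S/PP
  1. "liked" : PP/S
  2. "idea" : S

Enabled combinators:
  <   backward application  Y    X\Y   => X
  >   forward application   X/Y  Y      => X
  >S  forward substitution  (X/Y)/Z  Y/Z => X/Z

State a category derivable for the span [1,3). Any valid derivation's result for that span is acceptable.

[0,3] S   >
  [0,1] "a" : S/PP
  [1,3] PP   >
    [1,2] "liked" : PP/S
    [2,3] "idea" : S

PP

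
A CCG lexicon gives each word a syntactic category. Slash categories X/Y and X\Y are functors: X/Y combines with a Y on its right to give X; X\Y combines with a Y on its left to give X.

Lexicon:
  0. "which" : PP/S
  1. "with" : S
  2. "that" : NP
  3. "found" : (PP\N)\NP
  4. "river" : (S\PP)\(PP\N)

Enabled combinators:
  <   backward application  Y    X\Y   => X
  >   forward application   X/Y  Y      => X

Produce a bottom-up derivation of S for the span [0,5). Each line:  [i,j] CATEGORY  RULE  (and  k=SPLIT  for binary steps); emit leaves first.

[0,5] S   <
  [0,2] PP   >
    [0,1] "which" : PP/S
    [1,2] "with" : S
  [2,5] S\PP   <
    [2,4] PP\N   <
      [2,3] "that" : NP
      [3,4] "found" : (PP\N)\NP
    [4,5] "river" : (S\PP)\(PP\N)

[0,1] PP/S  lex  "which"
[1,2] S  lex  "with"
[0,2] PP  >  k=1
[2,3] NP  lex  "that"
[3,4] (PP\N)\NP  lex  "found"
[2,4] PP\N  <  k=3
[4,5] (S\PP)\(PP\N)  lex  "river"
[2,5] S\PP  <  k=4
[0,5] S  <  k=2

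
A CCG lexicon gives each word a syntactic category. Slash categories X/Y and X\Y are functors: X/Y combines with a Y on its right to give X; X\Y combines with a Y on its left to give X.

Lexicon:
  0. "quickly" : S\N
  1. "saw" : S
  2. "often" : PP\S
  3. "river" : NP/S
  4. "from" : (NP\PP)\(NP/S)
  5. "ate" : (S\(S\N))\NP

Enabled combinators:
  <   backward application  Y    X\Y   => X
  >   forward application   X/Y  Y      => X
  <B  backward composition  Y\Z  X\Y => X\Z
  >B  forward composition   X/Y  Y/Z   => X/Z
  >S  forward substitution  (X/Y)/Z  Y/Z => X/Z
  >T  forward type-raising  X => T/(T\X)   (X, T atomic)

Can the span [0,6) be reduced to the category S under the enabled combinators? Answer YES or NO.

YES

[0,6] S   <
  [0,1] "quickly" : S\N
  [1,6] S\(S\N)   <
    [1,5] NP   <
      [1,3] PP   <
        [1,2] "saw" : S
        [2,3] "often" : PP\S
      [3,5] NP\PP   <
        [3,4] "river" : NP/S
        [4,5] "from" : (NP\PP)\(NP/S)
    [5,6] "ate" : (S\(S\N))\NP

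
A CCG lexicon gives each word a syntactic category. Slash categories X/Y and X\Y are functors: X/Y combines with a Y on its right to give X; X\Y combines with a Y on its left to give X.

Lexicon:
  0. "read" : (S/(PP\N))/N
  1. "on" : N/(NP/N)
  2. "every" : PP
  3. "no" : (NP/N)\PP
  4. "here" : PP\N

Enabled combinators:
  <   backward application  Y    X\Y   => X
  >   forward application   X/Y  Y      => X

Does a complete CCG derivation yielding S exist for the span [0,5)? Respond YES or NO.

YES

[0,5] S   >
  [0,4] S/(PP\N)   >
    [0,1] "read" : (S/(PP\N))/N
    [1,4] N   >
      [1,2] "on" : N/(NP/N)
      [2,4] NP/N   <
        [2,3] "every" : PP
        [3,4] "no" : (NP/N)\PP
  [4,5] "here" : PP\N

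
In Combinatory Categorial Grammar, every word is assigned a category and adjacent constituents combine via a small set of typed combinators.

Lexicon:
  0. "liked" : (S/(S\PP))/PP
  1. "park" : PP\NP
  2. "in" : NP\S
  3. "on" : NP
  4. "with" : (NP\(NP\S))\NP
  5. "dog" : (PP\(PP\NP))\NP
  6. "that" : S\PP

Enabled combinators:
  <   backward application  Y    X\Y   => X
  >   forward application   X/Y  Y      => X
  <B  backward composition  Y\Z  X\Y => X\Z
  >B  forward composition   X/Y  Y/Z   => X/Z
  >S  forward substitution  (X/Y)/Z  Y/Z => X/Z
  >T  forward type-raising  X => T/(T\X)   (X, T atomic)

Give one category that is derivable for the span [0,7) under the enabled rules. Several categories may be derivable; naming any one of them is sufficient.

S

[0,7] S   >
  [0,6] S/(S\PP)   >
    [0,1] "liked" : (S/(S\PP))/PP
    [1,6] PP   <
      [1,2] "park" : PP\NP
      [2,6] PP\(PP\NP)   <
        [2,5] NP   <
          [2,3] "in" : NP\S
          [3,5] NP\(NP\S)   <
            [3,4] "on" : NP
            [4,5] "with" : (NP\(NP\S))\NP
        [5,6] "dog" : (PP\(PP\NP))\NP
  [6,7] "that" : S\PP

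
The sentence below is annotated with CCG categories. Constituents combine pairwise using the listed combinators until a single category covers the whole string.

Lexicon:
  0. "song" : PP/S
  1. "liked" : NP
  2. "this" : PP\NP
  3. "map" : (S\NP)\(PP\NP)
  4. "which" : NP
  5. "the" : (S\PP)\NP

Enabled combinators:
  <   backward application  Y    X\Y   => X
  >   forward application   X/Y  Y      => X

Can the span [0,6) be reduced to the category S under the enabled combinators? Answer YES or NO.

[0,6] S   <
  [0,4] PP   >
    [0,1] "song" : PP/S
    [1,4] S   <
      [1,2] "liked" : NP
      [2,4] S\NP   <
        [2,3] "this" : PP\NP
        [3,4] "map" : (S\NP)\(PP\NP)
  [4,6] S\PP   <
    [4,5] "which" : NP
    [5,6] "the" : (S\PP)\NP

YES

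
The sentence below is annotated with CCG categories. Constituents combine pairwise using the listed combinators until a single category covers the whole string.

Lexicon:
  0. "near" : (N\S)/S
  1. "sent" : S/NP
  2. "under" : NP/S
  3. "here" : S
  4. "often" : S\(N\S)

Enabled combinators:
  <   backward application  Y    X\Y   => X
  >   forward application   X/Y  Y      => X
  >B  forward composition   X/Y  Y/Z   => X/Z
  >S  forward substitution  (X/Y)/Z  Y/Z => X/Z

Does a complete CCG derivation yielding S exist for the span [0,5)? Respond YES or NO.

YES

[0,5] S   <
  [0,4] N\S   >
    [0,1] "near" : (N\S)/S
    [1,4] S   >
      [1,2] "sent" : S/NP
      [2,4] NP   >
        [2,3] "under" : NP/S
        [3,4] "here" : S
  [4,5] "often" : S\(N\S)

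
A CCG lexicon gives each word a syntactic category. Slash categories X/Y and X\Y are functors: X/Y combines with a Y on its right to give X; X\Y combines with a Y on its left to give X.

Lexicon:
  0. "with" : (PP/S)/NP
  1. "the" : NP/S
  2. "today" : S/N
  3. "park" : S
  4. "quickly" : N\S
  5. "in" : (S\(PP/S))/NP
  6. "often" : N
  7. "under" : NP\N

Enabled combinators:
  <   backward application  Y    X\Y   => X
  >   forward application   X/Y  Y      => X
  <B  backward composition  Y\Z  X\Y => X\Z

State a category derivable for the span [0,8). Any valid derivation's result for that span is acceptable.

[0,8] S   <
  [0,5] PP/S   >
    [0,1] "with" : (PP/S)/NP
    [1,5] NP   >
      [1,2] "the" : NP/S
      [2,5] S   >
        [2,3] "today" : S/N
        [3,5] N   <
          [3,4] "park" : S
          [4,5] "quickly" : N\S
  [5,8] S\(PP/S)   >
    [5,6] "in" : (S\(PP/S))/NP
    [6,8] NP   <
      [6,7] "often" : N
      [7,8] "under" : NP\N

S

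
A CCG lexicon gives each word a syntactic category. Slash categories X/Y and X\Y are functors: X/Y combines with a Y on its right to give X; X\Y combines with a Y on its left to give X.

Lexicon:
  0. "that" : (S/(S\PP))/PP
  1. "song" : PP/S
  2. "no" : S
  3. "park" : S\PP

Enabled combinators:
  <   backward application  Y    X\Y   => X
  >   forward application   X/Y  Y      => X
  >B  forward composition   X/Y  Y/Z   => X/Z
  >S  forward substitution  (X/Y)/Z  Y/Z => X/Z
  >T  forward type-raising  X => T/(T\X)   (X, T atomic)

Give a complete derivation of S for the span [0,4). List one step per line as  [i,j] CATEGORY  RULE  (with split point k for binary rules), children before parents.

[0,1] (S/(S\PP))/PP  lex  "that"
[1,2] PP/S  lex  "song"
[2,3] S  lex  "no"
[1,3] PP  >  k=2
[0,3] S/(S\PP)  >  k=1
[3,4] S\PP  lex  "park"
[0,4] S  >  k=3

[0,4] S   >
  [0,3] S/(S\PP)   >
    [0,1] "that" : (S/(S\PP))/PP
    [1,3] PP   >
      [1,2] "song" : PP/S
      [2,3] "no" : S
  [3,4] "park" : S\PP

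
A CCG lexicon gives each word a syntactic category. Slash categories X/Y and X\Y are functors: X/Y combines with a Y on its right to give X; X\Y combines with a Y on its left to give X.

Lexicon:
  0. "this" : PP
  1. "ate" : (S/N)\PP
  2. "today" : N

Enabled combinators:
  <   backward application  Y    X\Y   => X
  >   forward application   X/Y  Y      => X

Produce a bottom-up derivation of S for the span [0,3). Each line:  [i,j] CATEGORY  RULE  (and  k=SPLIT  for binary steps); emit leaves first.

[0,3] S   >
  [0,2] S/N   <
    [0,1] "this" : PP
    [1,2] "ate" : (S/N)\PP
  [2,3] "today" : N

[0,1] PP  lex  "this"
[1,2] (S/N)\PP  lex  "ate"
[0,2] S/N  <  k=1
[2,3] N  lex  "today"
[0,3] S  >  k=2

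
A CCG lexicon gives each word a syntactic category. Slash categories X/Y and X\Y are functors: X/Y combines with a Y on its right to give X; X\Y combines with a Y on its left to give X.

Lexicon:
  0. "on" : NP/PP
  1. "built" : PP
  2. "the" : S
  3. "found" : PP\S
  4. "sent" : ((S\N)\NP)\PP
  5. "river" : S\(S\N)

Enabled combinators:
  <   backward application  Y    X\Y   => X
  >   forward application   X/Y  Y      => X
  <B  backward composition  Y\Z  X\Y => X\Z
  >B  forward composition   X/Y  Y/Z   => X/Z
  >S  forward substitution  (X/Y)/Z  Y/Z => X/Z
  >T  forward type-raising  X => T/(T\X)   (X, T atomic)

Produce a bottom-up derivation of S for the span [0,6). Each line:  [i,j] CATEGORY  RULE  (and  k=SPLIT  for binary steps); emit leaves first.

[0,6] S   <
  [0,5] S\N   <
    [0,2] NP   >
      [0,1] "on" : NP/PP
      [1,2] "built" : PP
    [2,5] (S\N)\NP   <
      [2,4] PP   <
        [2,3] "the" : S
        [3,4] "found" : PP\S
      [4,5] "sent" : ((S\N)\NP)\PP
  [5,6] "river" : S\(S\N)

[0,1] NP/PP  lex  "on"
[1,2] PP  lex  "built"
[0,2] NP  >  k=1
[2,3] S  lex  "the"
[3,4] PP\S  lex  "found"
[2,4] PP  <  k=3
[4,5] ((S\N)\NP)\PP  lex  "sent"
[2,5] (S\N)\NP  <  k=4
[0,5] S\N  <  k=2
[5,6] S\(S\N)  lex  "river"
[0,6] S  <  k=5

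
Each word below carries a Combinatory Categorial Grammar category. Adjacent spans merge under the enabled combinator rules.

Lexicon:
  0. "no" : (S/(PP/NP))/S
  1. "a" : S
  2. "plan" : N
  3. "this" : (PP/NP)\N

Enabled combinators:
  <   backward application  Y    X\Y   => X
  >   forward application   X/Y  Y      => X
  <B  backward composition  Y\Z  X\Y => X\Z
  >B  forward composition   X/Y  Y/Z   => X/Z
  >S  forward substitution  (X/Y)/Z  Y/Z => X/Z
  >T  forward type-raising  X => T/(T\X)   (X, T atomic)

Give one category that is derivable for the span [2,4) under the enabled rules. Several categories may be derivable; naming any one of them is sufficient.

[0,4] S   >
  [0,2] S/(PP/NP)   >
    [0,1] "no" : (S/(PP/NP))/S
    [1,2] "a" : S
  [2,4] PP/NP   <
    [2,3] "plan" : N
    [3,4] "this" : (PP/NP)\N

PP/NP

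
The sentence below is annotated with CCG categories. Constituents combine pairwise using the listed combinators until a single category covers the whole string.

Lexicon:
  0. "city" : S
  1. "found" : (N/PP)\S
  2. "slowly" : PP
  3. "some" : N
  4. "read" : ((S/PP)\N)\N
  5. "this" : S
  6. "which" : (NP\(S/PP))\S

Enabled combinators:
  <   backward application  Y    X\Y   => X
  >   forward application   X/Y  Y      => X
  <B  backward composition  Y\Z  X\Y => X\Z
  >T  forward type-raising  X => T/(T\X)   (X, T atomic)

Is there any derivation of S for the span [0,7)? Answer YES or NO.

NO

S (N/PP)\S PP N ((S/PP)\N)\N S (NP\(S/PP))\S
CKY chart[0,7] = {N/(N\NP), NP, NP/(NP\NP), PP/(PP\NP), S/(S\NP)}; S ∉ chart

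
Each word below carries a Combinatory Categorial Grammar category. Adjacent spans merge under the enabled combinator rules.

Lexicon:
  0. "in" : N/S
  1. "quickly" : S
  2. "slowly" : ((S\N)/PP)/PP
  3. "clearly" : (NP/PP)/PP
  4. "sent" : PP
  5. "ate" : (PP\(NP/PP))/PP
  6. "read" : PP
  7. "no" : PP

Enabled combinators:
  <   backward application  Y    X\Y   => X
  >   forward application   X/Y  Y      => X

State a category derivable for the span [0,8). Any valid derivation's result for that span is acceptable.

[0,8] S   <
  [0,2] N   >
    [0,1] "in" : N/S
    [1,2] "quickly" : S
  [2,8] S\N   >
    [2,7] (S\N)/PP   >
      [2,3] "slowly" : ((S\N)/PP)/PP
      [3,7] PP   <
        [3,5] NP/PP   >
          [3,4] "clearly" : (NP/PP)/PP
          [4,5] "sent" : PP
        [5,7] PP\(NP/PP)   >
          [5,6] "ate" : (PP\(NP/PP))/PP
          [6,7] "read" : PP
    [7,8] "no" : PP

S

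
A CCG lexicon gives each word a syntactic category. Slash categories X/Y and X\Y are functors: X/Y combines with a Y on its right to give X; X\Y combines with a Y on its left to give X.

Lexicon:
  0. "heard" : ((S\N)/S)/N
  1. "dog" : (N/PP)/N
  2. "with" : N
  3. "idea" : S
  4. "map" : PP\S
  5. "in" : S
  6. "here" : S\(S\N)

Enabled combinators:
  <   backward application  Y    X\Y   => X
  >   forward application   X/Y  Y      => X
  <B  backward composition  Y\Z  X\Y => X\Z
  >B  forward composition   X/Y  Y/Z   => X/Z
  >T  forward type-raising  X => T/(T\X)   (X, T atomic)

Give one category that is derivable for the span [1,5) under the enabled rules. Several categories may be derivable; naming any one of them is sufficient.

N

[0,7] S   <
  [0,6] S\N   >
    [0,5] (S\N)/S   >
      [0,1] "heard" : ((S\N)/S)/N
      [1,5] N   >
        [1,3] N/PP   >
          [1,2] "dog" : (N/PP)/N
          [2,3] "with" : N
        [3,5] PP   >
          [3,4] PP/(PP\S)   >T
            [3,4] "idea" : S
          [4,5] "map" : PP\S
    [5,6] "in" : S
  [6,7] "here" : S\(S\N)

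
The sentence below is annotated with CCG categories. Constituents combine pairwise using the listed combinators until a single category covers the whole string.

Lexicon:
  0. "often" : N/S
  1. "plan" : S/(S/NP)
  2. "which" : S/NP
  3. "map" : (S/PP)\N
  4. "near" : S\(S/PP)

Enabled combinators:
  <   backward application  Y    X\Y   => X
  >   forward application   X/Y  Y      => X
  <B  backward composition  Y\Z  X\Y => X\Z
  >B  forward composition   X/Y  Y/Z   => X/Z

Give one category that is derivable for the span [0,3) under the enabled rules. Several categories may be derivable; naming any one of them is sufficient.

N

[0,5] S   <
  [0,3] N   >
    [0,1] "often" : N/S
    [1,3] S   >
      [1,2] "plan" : S/(S/NP)
      [2,3] "which" : S/NP
  [3,5] S\N   <B
    [3,4] "map" : (S/PP)\N
    [4,5] "near" : S\(S/PP)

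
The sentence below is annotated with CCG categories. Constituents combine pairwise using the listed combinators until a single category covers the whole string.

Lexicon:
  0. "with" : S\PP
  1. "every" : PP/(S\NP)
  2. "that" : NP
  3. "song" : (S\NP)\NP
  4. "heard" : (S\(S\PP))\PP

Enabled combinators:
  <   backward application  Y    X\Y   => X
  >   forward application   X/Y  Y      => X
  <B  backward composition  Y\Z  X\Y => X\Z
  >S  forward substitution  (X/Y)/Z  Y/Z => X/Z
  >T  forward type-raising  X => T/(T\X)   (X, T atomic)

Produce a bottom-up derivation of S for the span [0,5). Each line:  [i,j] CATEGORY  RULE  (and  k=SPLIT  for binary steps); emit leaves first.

[0,1] S\PP  lex  "with"
[1,2] PP/(S\NP)  lex  "every"
[2,3] NP  lex  "that"
[3,4] (S\NP)\NP  lex  "song"
[2,4] S\NP  <  k=3
[1,4] PP  >  k=2
[4,5] (S\(S\PP))\PP  lex  "heard"
[1,5] S\(S\PP)  <  k=4
[0,5] S  <  k=1

[0,5] S   <
  [0,1] "with" : S\PP
  [1,5] S\(S\PP)   <
    [1,4] PP   >
      [1,2] "every" : PP/(S\NP)
      [2,4] S\NP   <
        [2,3] "that" : NP
        [3,4] "song" : (S\NP)\NP
    [4,5] "heard" : (S\(S\PP))\PP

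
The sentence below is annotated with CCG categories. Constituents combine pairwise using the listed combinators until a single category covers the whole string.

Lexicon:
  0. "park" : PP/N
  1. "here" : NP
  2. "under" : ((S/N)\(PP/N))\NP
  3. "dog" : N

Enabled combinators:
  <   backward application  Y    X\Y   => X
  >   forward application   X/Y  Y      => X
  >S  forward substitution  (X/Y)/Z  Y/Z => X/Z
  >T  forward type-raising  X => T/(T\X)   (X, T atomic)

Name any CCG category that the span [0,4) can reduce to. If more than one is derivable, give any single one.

[0,4] S   >
  [0,3] S/N   <
    [0,1] "park" : PP/N
    [1,3] (S/N)\(PP/N)   <
      [1,2] "here" : NP
      [2,3] "under" : ((S/N)\(PP/N))\NP
  [3,4] "dog" : N

S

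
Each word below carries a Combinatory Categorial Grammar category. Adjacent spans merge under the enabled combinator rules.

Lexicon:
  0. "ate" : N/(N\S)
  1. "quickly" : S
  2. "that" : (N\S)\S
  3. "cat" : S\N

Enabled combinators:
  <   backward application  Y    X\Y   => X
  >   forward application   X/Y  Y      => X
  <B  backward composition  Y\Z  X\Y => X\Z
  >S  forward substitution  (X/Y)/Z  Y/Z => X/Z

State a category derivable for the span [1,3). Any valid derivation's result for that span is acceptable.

[0,4] S   <
  [0,3] N   >
    [0,1] "ate" : N/(N\S)
    [1,3] N\S   <
      [1,2] "quickly" : S
      [2,3] "that" : (N\S)\S
  [3,4] "cat" : S\N

N\S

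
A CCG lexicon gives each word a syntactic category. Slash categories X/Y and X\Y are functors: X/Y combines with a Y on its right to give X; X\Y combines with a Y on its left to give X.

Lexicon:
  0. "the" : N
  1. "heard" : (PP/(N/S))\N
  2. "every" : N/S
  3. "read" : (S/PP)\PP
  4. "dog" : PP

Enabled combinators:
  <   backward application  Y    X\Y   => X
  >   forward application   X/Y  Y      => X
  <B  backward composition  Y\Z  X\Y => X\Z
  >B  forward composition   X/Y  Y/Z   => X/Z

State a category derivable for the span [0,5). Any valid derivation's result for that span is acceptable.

[0,5] S   >
  [0,4] S/PP   <
    [0,3] PP   >
      [0,2] PP/(N/S)   <
        [0,1] "the" : N
        [1,2] "heard" : (PP/(N/S))\N
      [2,3] "every" : N/S
    [3,4] "read" : (S/PP)\PP
  [4,5] "dog" : PP

S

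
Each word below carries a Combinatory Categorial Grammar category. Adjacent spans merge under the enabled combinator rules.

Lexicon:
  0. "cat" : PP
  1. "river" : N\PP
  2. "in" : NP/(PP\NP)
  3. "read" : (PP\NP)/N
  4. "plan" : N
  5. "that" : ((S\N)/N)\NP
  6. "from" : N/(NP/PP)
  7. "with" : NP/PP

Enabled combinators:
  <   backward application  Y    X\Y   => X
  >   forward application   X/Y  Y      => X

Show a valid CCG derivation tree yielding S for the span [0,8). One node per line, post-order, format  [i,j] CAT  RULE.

[0,1] PP  lex  "cat"
[1,2] N\PP  lex  "river"
[0,2] N  <  k=1
[2,3] NP/(PP\NP)  lex  "in"
[3,4] (PP\NP)/N  lex  "read"
[4,5] N  lex  "plan"
[3,5] PP\NP  >  k=4
[2,5] NP  >  k=3
[5,6] ((S\N)/N)\NP  lex  "that"
[2,6] (S\N)/N  <  k=5
[6,7] N/(NP/PP)  lex  "from"
[7,8] NP/PP  lex  "with"
[6,8] N  >  k=7
[2,8] S\N  >  k=6
[0,8] S  <  k=2

[0,8] S   <
  [0,2] N   <
    [0,1] "cat" : PP
    [1,2] "river" : N\PP
  [2,8] S\N   >
    [2,6] (S\N)/N   <
      [2,5] NP   >
        [2,3] "in" : NP/(PP\NP)
        [3,5] PP\NP   >
          [3,4] "read" : (PP\NP)/N
          [4,5] "plan" : N
      [5,6] "that" : ((S\N)/N)\NP
    [6,8] N   >
      [6,7] "from" : N/(NP/PP)
      [7,8] "with" : NP/PP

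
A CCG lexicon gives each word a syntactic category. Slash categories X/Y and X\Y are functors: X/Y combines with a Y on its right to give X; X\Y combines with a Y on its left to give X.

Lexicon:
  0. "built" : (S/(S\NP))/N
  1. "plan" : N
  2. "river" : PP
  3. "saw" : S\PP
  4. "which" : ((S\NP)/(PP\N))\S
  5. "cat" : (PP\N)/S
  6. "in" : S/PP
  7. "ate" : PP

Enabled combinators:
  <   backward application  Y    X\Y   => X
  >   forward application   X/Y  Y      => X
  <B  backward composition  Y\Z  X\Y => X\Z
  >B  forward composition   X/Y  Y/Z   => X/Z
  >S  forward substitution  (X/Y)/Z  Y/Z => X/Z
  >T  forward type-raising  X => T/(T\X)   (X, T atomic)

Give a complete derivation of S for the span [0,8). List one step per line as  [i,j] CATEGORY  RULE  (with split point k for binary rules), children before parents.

[0,1] (S/(S\NP))/N  lex  "built"
[1,2] N  lex  "plan"
[0,2] S/(S\NP)  >  k=1
[2,3] PP  lex  "river"
[2,3] S/(S\PP)  >T
[3,4] S\PP  lex  "saw"
[2,4] S  >  k=3
[4,5] ((S\NP)/(PP\N))\S  lex  "which"
[2,5] (S\NP)/(PP\N)  <  k=4
[5,6] (PP\N)/S  lex  "cat"
[6,7] S/PP  lex  "in"
[7,8] PP  lex  "ate"
[6,8] S  >  k=7
[5,8] PP\N  >  k=6
[2,8] S\NP  >  k=5
[0,8] S  >  k=2

[0,8] S   >
  [0,2] S/(S\NP)   >
    [0,1] "built" : (S/(S\NP))/N
    [1,2] "plan" : N
  [2,8] S\NP   >
    [2,5] (S\NP)/(PP\N)   <
      [2,4] S   >
        [2,3] S/(S\PP)   >T
          [2,3] "river" : PP
        [3,4] "saw" : S\PP
      [4,5] "which" : ((S\NP)/(PP\N))\S
    [5,8] PP\N   >
      [5,6] "cat" : (PP\N)/S
      [6,8] S   >
        [6,7] "in" : S/PP
        [7,8] "ate" : PP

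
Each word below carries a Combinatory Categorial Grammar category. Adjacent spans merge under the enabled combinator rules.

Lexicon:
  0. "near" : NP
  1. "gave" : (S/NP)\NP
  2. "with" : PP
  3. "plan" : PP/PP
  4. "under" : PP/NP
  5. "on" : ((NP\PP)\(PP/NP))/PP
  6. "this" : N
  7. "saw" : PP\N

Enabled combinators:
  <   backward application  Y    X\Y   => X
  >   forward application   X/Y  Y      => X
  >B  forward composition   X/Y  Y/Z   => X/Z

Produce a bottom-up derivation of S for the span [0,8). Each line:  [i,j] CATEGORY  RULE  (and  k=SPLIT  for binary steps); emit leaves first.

[0,1] NP  lex  "near"
[1,2] (S/NP)\NP  lex  "gave"
[0,2] S/NP  <  k=1
[2,3] PP  lex  "with"
[3,4] PP/PP  lex  "plan"
[4,5] PP/NP  lex  "under"
[3,5] PP/NP  >B  k=4
[5,6] ((NP\PP)\(PP/NP))/PP  lex  "on"
[6,7] N  lex  "this"
[7,8] PP\N  lex  "saw"
[6,8] PP  <  k=7
[5,8] (NP\PP)\(PP/NP)  >  k=6
[3,8] NP\PP  <  k=5
[2,8] NP  <  k=3
[0,8] S  >  k=2

[0,8] S   >
  [0,2] S/NP   <
    [0,1] "near" : NP
    [1,2] "gave" : (S/NP)\NP
  [2,8] NP   <
    [2,3] "with" : PP
    [3,8] NP\PP   <
      [3,5] PP/NP   >B
        [3,4] "plan" : PP/PP
        [4,5] "under" : PP/NP
      [5,8] (NP\PP)\(PP/NP)   >
        [5,6] "on" : ((NP\PP)\(PP/NP))/PP
        [6,8] PP   <
          [6,7] "this" : N
          [7,8] "saw" : PP\N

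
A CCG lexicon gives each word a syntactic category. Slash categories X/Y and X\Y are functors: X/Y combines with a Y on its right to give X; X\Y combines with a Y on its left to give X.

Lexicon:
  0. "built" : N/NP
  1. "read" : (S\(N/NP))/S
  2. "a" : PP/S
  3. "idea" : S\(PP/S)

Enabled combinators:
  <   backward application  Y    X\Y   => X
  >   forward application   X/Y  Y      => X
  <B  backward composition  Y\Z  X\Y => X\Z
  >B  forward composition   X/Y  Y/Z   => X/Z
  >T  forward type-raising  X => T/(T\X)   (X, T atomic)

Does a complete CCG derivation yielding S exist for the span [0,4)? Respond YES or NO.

[0,4] S   <
  [0,1] "built" : N/NP
  [1,4] S\(N/NP)   >
    [1,2] "read" : (S\(N/NP))/S
    [2,4] S   <
      [2,3] "a" : PP/S
      [3,4] "idea" : S\(PP/S)

YES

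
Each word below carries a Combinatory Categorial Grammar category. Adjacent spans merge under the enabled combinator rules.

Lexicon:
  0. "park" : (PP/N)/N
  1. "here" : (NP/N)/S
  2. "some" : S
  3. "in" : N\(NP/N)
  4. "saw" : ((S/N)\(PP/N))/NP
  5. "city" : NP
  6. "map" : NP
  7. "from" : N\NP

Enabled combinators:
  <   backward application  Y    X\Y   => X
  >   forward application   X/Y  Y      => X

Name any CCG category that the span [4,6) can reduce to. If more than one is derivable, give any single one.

[0,8] S   >
  [0,6] S/N   <
    [0,4] PP/N   >
      [0,1] "park" : (PP/N)/N
      [1,4] N   <
        [1,3] NP/N   >
          [1,2] "here" : (NP/N)/S
          [2,3] "some" : S
        [3,4] "in" : N\(NP/N)
    [4,6] (S/N)\(PP/N)   >
      [4,5] "saw" : ((S/N)\(PP/N))/NP
      [5,6] "city" : NP
  [6,8] N   <
    [6,7] "map" : NP
    [7,8] "from" : N\NP

(S/N)\(PP/N)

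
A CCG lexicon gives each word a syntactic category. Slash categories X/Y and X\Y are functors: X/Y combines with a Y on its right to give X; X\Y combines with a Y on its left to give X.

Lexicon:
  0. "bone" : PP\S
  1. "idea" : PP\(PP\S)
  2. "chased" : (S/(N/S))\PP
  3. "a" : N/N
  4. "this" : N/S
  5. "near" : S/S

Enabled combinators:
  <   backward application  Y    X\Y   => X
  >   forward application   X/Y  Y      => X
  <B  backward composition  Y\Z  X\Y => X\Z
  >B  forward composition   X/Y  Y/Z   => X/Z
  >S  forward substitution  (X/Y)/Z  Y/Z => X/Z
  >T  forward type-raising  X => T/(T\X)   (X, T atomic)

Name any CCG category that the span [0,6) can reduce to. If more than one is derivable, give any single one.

S

[0,6] S   >
  [0,3] S/(N/S)   <
    [0,2] PP   <
      [0,1] "bone" : PP\S
      [1,2] "idea" : PP\(PP\S)
    [2,3] "chased" : (S/(N/S))\PP
  [3,6] N/S   >B
    [3,4] "a" : N/N
    [4,6] N/S   >B
      [4,5] "this" : N/S
      [5,6] "near" : S/S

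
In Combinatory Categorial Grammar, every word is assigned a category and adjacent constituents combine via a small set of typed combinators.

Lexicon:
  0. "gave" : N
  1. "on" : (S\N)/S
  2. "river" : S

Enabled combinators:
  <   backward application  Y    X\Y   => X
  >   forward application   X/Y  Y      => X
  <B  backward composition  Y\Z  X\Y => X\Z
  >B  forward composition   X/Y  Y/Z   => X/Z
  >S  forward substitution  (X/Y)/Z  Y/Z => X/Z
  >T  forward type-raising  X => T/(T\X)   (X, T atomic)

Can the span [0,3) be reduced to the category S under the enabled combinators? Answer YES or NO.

YES

[0,3] S   >
  [0,1] S/(S\N)   >T
    [0,1] "gave" : N
  [1,3] S\N   >
    [1,2] "on" : (S\N)/S
    [2,3] "river" : S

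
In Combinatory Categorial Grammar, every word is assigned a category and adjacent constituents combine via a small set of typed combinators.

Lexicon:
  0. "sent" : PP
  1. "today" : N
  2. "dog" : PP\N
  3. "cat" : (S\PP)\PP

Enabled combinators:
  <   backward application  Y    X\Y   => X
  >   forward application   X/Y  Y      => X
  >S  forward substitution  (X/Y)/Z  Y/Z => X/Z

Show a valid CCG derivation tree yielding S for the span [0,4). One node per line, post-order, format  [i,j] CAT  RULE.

[0,1] PP  lex  "sent"
[1,2] N  lex  "today"
[2,3] PP\N  lex  "dog"
[1,3] PP  <  k=2
[3,4] (S\PP)\PP  lex  "cat"
[1,4] S\PP  <  k=3
[0,4] S  <  k=1

[0,4] S   <
  [0,1] "sent" : PP
  [1,4] S\PP   <
    [1,3] PP   <
      [1,2] "today" : N
      [2,3] "dog" : PP\N
    [3,4] "cat" : (S\PP)\PP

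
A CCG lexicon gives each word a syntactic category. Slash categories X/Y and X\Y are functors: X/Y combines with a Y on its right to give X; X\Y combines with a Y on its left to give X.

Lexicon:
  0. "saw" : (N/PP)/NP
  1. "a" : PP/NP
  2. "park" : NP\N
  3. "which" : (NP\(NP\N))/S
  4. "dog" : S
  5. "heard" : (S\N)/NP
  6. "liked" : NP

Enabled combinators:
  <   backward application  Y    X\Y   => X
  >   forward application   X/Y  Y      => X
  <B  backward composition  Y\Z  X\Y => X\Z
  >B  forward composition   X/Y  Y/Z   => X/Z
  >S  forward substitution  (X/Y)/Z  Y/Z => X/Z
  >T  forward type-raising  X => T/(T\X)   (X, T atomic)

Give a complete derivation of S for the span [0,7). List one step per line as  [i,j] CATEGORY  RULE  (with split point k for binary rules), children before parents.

[0,7] S   <
  [0,5] N   >
    [0,2] N/NP   >S
      [0,1] "saw" : (N/PP)/NP
      [1,2] "a" : PP/NP
    [2,5] NP   <
      [2,3] "park" : NP\N
      [3,5] NP\(NP\N)   >
        [3,4] "which" : (NP\(NP\N))/S
        [4,5] "dog" : S
  [5,7] S\N   >
    [5,6] "heard" : (S\N)/NP
    [6,7] "liked" : NP

[0,1] (N/PP)/NP  lex  "saw"
[1,2] PP/NP  lex  "a"
[0,2] N/NP  >S  k=1
[2,3] NP\N  lex  "park"
[3,4] (NP\(NP\N))/S  lex  "which"
[4,5] S  lex  "dog"
[3,5] NP\(NP\N)  >  k=4
[2,5] NP  <  k=3
[0,5] N  >  k=2
[5,6] (S\N)/NP  lex  "heard"
[6,7] NP  lex  "liked"
[5,7] S\N  >  k=6
[0,7] S  <  k=5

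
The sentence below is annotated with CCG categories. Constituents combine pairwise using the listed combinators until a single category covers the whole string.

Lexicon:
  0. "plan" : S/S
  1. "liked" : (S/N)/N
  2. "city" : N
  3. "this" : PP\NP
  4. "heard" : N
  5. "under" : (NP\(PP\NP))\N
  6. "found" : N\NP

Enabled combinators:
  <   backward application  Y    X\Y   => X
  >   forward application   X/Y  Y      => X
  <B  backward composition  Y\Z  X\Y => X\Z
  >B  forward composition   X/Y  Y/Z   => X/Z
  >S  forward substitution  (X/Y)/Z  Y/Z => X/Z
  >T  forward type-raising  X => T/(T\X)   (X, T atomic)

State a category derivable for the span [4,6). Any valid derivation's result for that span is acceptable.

NP\(PP\NP)

[0,7] S   >
  [0,3] S/N   >B
    [0,1] "plan" : S/S
    [1,3] S/N   >
      [1,2] "liked" : (S/N)/N
      [2,3] "city" : N
  [3,7] N   <
    [3,6] NP   <
      [3,4] "this" : PP\NP
      [4,6] NP\(PP\NP)   <
        [4,5] "heard" : N
        [5,6] "under" : (NP\(PP\NP))\N
    [6,7] "found" : N\NP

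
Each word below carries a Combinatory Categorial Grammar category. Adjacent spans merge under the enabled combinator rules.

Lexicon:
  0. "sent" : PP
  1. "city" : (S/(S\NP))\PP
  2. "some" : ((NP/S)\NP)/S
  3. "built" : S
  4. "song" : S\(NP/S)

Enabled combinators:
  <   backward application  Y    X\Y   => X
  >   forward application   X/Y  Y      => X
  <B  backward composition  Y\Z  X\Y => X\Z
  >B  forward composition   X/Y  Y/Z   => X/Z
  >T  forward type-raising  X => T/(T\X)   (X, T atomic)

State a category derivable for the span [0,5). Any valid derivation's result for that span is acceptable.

[0,5] S   >
  [0,2] S/(S\NP)   <
    [0,1] "sent" : PP
    [1,2] "city" : (S/(S\NP))\PP
  [2,5] S\NP   <B
    [2,4] (NP/S)\NP   >
      [2,3] "some" : ((NP/S)\NP)/S
      [3,4] "built" : S
    [4,5] "song" : S\(NP/S)

S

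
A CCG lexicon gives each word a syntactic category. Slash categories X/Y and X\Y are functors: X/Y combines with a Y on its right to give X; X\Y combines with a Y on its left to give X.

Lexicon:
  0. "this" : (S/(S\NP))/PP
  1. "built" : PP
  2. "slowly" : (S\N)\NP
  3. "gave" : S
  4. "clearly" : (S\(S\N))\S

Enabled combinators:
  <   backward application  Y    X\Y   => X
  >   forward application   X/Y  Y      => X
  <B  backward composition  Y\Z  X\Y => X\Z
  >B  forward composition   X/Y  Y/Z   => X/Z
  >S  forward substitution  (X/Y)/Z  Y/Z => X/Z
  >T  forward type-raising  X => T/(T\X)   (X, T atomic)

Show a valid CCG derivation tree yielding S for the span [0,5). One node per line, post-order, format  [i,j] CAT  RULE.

[0,5] S   >
  [0,2] S/(S\NP)   >
    [0,1] "this" : (S/(S\NP))/PP
    [1,2] "built" : PP
  [2,5] S\NP   <B
    [2,3] "slowly" : (S\N)\NP
    [3,5] S\(S\N)   <
      [3,4] "gave" : S
      [4,5] "clearly" : (S\(S\N))\S

[0,1] (S/(S\NP))/PP  lex  "this"
[1,2] PP  lex  "built"
[0,2] S/(S\NP)  >  k=1
[2,3] (S\N)\NP  lex  "slowly"
[3,4] S  lex  "gave"
[4,5] (S\(S\N))\S  lex  "clearly"
[3,5] S\(S\N)  <  k=4
[2,5] S\NP  <B  k=3
[0,5] S  >  k=2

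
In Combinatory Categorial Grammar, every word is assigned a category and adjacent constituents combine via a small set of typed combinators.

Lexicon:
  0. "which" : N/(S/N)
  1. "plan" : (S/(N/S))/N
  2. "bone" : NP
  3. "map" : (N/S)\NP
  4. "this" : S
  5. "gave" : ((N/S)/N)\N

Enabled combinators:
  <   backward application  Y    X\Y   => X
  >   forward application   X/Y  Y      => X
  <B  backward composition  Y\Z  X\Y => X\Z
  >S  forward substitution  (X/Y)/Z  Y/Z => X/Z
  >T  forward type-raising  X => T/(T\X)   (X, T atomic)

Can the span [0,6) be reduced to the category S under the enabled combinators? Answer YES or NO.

NO

N/(S/N) (S/(N/S))/N NP (N/S)\NP S ((N/S)/N)\N
CKY chart[0,6] = {N, N/(N\N), NP/(NP\N), PP/(PP\N), S/(S\N)}; S ∉ chart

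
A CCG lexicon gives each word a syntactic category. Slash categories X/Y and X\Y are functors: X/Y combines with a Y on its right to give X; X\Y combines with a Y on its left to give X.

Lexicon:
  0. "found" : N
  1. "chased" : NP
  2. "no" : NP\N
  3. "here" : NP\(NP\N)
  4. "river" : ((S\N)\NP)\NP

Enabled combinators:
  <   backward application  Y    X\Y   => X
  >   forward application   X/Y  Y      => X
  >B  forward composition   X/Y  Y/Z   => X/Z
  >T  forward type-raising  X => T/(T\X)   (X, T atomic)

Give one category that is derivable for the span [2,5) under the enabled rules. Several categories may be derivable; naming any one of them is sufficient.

[0,5] S   <
  [0,1] "found" : N
  [1,5] S\N   <
    [1,2] "chased" : NP
    [2,5] (S\N)\NP   <
      [2,4] NP   <
        [2,3] "no" : NP\N
        [3,4] "here" : NP\(NP\N)
      [4,5] "river" : ((S\N)\NP)\NP

(S\N)\NP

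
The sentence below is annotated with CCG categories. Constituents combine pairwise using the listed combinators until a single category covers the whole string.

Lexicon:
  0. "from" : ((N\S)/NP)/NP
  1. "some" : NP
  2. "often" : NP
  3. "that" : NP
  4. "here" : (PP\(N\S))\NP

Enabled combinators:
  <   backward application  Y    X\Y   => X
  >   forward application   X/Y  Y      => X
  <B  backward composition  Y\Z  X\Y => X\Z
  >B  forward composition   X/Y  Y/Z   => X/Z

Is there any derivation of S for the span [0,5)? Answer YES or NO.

((N\S)/NP)/NP NP NP NP (PP\(N\S))\NP
CKY chart[0,5] = {PP}; S ∉ chart

NO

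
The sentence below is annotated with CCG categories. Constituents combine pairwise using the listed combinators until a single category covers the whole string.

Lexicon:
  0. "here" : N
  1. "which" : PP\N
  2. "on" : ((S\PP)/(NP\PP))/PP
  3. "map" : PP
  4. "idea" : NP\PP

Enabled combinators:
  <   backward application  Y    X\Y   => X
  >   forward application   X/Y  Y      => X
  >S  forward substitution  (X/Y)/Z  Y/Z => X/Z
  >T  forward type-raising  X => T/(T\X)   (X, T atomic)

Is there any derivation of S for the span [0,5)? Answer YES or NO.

YES

[0,5] S   <
  [0,2] PP   >
    [0,1] PP/(PP\N)   >T
      [0,1] "here" : N
    [1,2] "which" : PP\N
  [2,5] S\PP   >
    [2,4] (S\PP)/(NP\PP)   >
      [2,3] "on" : ((S\PP)/(NP\PP))/PP
      [3,4] "map" : PP
    [4,5] "idea" : NP\PP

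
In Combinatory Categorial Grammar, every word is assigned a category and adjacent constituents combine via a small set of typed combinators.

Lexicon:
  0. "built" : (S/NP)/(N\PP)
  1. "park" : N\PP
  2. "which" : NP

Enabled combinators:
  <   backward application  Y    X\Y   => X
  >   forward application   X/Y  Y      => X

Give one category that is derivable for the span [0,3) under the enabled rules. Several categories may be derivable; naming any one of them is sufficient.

S

[0,3] S   >
  [0,2] S/NP   >
    [0,1] "built" : (S/NP)/(N\PP)
    [1,2] "park" : N\PP
  [2,3] "which" : NP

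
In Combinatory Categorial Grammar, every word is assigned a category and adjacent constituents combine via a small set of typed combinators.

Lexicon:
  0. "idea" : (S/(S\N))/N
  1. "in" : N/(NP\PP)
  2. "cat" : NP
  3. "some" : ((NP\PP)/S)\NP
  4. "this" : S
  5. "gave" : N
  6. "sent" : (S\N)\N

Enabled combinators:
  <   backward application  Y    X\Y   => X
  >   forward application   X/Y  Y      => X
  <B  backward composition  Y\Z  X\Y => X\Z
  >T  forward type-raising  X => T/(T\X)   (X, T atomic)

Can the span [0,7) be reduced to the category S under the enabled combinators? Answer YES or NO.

[0,7] S   >
  [0,5] S/(S\N)   >
    [0,1] "idea" : (S/(S\N))/N
    [1,5] N   >
      [1,2] "in" : N/(NP\PP)
      [2,5] NP\PP   >
        [2,4] (NP\PP)/S   <
          [2,3] "cat" : NP
          [3,4] "some" : ((NP\PP)/S)\NP
        [4,5] "this" : S
  [5,7] S\N   <
    [5,6] "gave" : N
    [6,7] "sent" : (S\N)\N

YES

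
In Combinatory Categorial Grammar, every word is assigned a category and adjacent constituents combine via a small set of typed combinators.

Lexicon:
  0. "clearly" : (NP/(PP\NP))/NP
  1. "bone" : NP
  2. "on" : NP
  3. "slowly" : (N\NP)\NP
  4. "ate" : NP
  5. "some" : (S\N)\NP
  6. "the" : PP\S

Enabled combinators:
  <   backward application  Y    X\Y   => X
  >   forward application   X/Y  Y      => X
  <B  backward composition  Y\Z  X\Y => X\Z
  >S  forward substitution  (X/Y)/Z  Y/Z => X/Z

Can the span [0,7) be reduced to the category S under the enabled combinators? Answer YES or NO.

NO

(NP/(PP\NP))/NP NP NP (N\NP)\NP NP (S\N)\NP PP\S
CKY chart[0,7] = {NP}; S ∉ chart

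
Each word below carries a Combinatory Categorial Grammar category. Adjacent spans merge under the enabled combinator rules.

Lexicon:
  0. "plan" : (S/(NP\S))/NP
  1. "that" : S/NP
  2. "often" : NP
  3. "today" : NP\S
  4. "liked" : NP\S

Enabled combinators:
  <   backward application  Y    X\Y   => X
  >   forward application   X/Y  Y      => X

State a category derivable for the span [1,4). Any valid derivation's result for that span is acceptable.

NP

[0,5] S   >
  [0,4] S/(NP\S)   >
    [0,1] "plan" : (S/(NP\S))/NP
    [1,4] NP   <
      [1,3] S   >
        [1,2] "that" : S/NP
        [2,3] "often" : NP
      [3,4] "today" : NP\S
  [4,5] "liked" : NP\S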